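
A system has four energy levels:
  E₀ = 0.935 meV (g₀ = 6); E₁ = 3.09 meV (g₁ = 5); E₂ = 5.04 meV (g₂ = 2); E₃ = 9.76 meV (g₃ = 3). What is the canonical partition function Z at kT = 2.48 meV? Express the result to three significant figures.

Z = 5.87

Eᵢ/kT = 0.37702, 1.2460, 2.0323, 3.9355.
Z = Σ gᵢe^(−Eᵢ/kT) = 6·e^(−0.37702) + 5·e^(−1.2460) + 2·e^(−2.0323) + 3·e^(−3.9355) = 4.1154 + 1.4383 + 0.26207 + 0.058608 = 5.8744.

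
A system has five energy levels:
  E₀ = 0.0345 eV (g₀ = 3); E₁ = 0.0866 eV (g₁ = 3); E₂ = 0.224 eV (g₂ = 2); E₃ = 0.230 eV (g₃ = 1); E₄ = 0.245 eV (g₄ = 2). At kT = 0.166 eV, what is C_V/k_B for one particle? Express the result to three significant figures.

Eᵢ/kT = 0.20783, 0.52169, 1.3494, 1.3855, 1.4759.
Z = Σ gᵢe^(−Eᵢ/kT) = 3·e^(−0.20783) + 3·e^(−0.52169) + 2·e^(−1.3494) + 1·e^(−1.3855) + 2·e^(−1.4759) = 2.4370 + 1.7805 + 0.51879 + 0.25020 + 0.45715 = 5.4436.
⟨E⟩ = 0.096264 eV, ⟨E²⟩ = 0.015240 eV².
C_V/k_B = (⟨E²⟩ − ⟨E⟩²)/(kT)² = (0.015240 − 0.0092668)/0.027556 = 0.217.

0.217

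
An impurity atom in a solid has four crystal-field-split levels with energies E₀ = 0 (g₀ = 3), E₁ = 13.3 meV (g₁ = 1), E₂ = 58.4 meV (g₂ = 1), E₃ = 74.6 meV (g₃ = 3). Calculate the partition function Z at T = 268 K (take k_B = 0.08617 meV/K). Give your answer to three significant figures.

Z = 3.76

k_BT = 0.08617 × 268 K = 23.094 meV.
Eᵢ/kT = 0, 0.57591, 2.5288, 3.2303.
Z = Σ gᵢe^(−Eᵢ/kT) = 3·e^(−0) + 1·e^(−0.57591) + 1·e^(−2.5288) + 3·e^(−3.2303) = 3.0000 + 0.56219 + 0.079755 + 0.11864 = 3.7606.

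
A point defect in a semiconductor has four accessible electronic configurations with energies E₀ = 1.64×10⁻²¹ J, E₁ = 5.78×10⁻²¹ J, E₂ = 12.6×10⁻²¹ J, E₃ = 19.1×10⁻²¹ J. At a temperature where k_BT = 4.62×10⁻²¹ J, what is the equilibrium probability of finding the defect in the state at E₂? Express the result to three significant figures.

0.0612

Eᵢ/kT = 0.35498, 1.2511, 2.7273, 4.1342.
Z = Σ e^(−Eᵢ/kT) = e^(−0.35498) + e^(−1.2511) + e^(−2.7273) + e^(−4.1342) = 0.70119 + 0.28619 + 0.065396 + 0.016015 = 1.0688.
P₂ = e^(−E₂/kT) / Z = 0.065396/1.0688 = 0.0612.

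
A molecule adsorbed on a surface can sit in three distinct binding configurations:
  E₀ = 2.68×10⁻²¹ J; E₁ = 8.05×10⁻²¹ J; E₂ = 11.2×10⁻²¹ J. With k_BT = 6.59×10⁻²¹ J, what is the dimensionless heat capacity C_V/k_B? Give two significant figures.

0.26

Eᵢ/kT = 0.4067, 1.222, 1.700.
Z = Σ e^(−Eᵢ/kT) = e^(−0.4067) + e^(−1.222) + e^(−1.700) = 0.6658 + 0.2946 + 0.1827 = 1.143.
⟨E⟩ = 5.426, ⟨E²⟩ = 40.94.
C_V/k_B = (⟨E²⟩ − ⟨E⟩²)/(kT)² = (40.94 − 29.44)/43.43 = 0.26.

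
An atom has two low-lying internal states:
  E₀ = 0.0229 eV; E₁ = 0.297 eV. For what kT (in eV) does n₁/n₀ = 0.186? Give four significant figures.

n₁/n₀ = exp[−(E₁−E₀)/kT] = 0.186.
⇒ (E₁−E₀)/kT = ln(1/0.186) = ln(5.37634) = 1.68201.
kT = 0.2741 eV / 1.68201 = 0.1630 eV.

0.1630 eV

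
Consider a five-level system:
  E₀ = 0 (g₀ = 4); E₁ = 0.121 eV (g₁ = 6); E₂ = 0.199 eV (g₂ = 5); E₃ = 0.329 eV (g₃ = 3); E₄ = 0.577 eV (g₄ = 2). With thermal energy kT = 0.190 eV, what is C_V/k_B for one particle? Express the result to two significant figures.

0.31

Eᵢ/kT = 0, 0.6368, 1.047, 1.732, 3.037.
Z = Σ gᵢe^(−Eᵢ/kT) = 4·e^(−0) + 6·e^(−0.6368) + 5·e^(−1.047) + 3·e^(−1.732) + 2·e^(−3.037) = 4.000 + 3.174 + 1.755 + 0.5308 + 0.09596 = 9.556.
⟨E⟩ = 0.1008 eV, ⟨E²⟩ = 0.02149 eV².
C_V/k_B = (⟨E²⟩ − ⟨E⟩²)/(kT)² = (0.02149 − 0.01016)/0.03610 = 0.31.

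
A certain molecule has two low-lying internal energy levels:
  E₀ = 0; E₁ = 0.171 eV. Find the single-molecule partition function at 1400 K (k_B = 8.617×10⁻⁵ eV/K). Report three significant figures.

Z = 1.24

k_BT = 8.617×10⁻⁵ × 1400 K = 0.12064 eV.
Eᵢ/kT = 0, 1.4174.
Z = Σ e^(−Eᵢ/kT) = e^(−0) + e^(−1.4174) = 1.0000 + 0.24234 = 1.2423.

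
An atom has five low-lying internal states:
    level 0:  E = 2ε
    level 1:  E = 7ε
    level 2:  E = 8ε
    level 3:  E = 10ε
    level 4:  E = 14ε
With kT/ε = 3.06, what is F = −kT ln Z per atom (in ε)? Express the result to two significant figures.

Eᵢ/kT = 0.6536, 2.288, 2.614, 3.268, 4.575.
Z = Σ e^(−Eᵢ/kT) = e^(−0.6536) + e^(−2.288) + e^(−2.614) + e^(−3.268) + e^(−4.575) = 0.5202 + 0.1015 + 0.07324 + 0.03808 + 0.01031 = 0.7433.
F = −kT ln Z = −3.06 × ln(0.7433) = −3.06 × -0.2967 = 0.91 ε.

0.91 ε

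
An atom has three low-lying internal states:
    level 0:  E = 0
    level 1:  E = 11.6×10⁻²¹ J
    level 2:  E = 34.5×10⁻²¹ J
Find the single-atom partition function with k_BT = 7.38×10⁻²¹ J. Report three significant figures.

Eᵢ/kT = 0, 1.5718, 4.6748.
Z = Σ e^(−Eᵢ/kT) = e^(−0) + e^(−1.5718) + e^(−4.6748) = 1.0000 + 0.20767 + 0.0093274 = 1.2170.

Z = 1.22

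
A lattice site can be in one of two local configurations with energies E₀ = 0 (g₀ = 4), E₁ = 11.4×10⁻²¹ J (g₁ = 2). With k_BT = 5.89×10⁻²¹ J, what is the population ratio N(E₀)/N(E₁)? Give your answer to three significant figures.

13.9

n₀/n₁ = (g₀/g₁) exp[−(E₀−E₁)/kT] = (4/2) × exp(−(-11.4 ×10⁻²¹ J)/(5.89 ×10⁻²¹ J)) = (4/2) × exp(1.9355) = 13.9.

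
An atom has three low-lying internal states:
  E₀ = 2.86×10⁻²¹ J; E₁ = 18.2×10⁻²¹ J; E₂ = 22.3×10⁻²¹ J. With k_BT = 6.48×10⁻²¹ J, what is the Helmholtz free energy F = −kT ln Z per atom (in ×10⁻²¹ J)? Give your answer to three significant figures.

1.99 ×10⁻²¹ J

Eᵢ/kT = 0.44136, 2.8086, 3.4414.
Z = Σ e^(−Eᵢ/kT) = e^(−0.44136) + e^(−2.8086) + e^(−3.4414) = 0.64316 + 0.060289 + 0.032020 = 0.73547.
F = −kT ln Z = −6.48 × ln(0.73547) = −6.48 × -0.30725 = 1.99 ×10⁻²¹ J.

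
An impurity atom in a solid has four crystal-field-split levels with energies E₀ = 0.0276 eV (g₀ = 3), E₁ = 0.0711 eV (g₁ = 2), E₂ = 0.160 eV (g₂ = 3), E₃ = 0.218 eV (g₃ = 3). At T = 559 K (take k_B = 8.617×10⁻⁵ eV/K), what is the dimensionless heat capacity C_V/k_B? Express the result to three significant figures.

k_BT = 8.617×10⁻⁵ × 559 K = 0.048169 eV.
Eᵢ/kT = 0.57298, 1.4761, 3.3216, 4.5257.
Z = Σ gᵢe^(−Eᵢ/kT) = 3·e^(−0.57298) + 2·e^(−1.4761) + 3·e^(−3.3216) + 3·e^(−4.5257) = 1.6915 + 0.45705 + 0.10829 + 0.032481 = 2.2893.
⟨E⟩ = 0.045249 eV, ⟨E²⟩ = 0.0034573 eV².
C_V/k_B = (⟨E²⟩ − ⟨E⟩²)/(kT)² = (0.0034573 − 0.0020475)/0.0023203 = 0.608.

0.608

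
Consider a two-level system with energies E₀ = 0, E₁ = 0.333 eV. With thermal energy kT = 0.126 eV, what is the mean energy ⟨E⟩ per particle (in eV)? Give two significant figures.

Eᵢ/kT = 0, 2.643.
Z = Σ e^(−Eᵢ/kT) = e^(−0) + e^(−2.643) = 1.000 + 0.07115 = 1.071.
⟨E⟩ = Σ Eᵢ e^(−Eᵢ/kT) / Z = (0·1.000 + 0.333·0.07115) / 1.071 = 0.022 eV.

0.022 eV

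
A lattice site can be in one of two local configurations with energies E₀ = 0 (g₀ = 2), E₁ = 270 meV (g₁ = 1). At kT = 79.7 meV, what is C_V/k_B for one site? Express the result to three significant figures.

0.187

Eᵢ/kT = 0, 3.3877.
Z = Σ gᵢe^(−Eᵢ/kT) = 2·e^(−0) + 1·e^(−3.3877) = 2.0000 + 0.033786 = 2.0338.
⟨E⟩ = 4.4853 meV, ⟨E²⟩ = 1211.0 meV².
C_V/k_B = (⟨E²⟩ − ⟨E⟩²)/(kT)² = (1211.0 − 20.118)/6352.1 = 0.187.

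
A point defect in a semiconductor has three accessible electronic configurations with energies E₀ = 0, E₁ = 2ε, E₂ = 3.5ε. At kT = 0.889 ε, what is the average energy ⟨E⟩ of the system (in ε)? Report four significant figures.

Eᵢ/kT = 0, 2.24972, 3.93701.
Z = Σ e^(−Eᵢ/kT) = e^(−0) + e^(−2.24972) + e^(−3.93701) = 1.00000 + 0.105429 + 0.0195065 = 1.12494.
⟨E⟩ = Σ Eᵢ e^(−Eᵢ/kT) / Z = (0·1.00000 + 2·0.105429 + 3.5·0.0195065) / 1.12494 = 0.2481 ε.

0.2481 ε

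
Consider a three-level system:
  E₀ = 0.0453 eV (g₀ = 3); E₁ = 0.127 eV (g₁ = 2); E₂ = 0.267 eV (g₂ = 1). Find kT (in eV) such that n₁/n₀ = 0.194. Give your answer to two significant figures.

0.066 eV

n₁/n₀ = (g₁/g₀) exp[−(E₁−E₀)/kT] = 0.194.
⇒ (E₁−E₀)/kT = ln((2/3)/0.194) = ln(3.436) = 1.234.
kT = 0.0817 eV / 1.234 = 0.066 eV.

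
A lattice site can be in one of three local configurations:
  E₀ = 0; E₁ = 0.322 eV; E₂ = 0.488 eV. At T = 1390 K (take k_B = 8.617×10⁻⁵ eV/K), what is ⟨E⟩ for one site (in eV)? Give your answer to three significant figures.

k_BT = 8.617×10⁻⁵ × 1390 K = 0.11978 eV.
Eᵢ/kT = 0, 2.6883, 4.0741.
Z = Σ e^(−Eᵢ/kT) = e^(−0) + e^(−2.6883) + e^(−4.0741) = 1.0000 + 0.067996 + 0.017008 = 1.0850.
⟨E⟩ = Σ Eᵢ e^(−Eᵢ/kT) / Z = (0·1.0000 + 0.322·0.067996 + 0.488·0.017008) / 1.0850 = 0.0278 eV.

0.0278 eV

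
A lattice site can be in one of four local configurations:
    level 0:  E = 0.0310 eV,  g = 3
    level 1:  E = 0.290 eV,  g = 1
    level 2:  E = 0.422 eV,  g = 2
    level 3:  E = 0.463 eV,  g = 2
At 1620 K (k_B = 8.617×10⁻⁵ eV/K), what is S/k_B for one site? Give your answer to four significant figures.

k_BT = 8.617×10⁻⁵ × 1620 K = 0.139595 eV.
Eᵢ/kT = 0.222071, 2.07744, 3.02303, 3.31674.
Z = Σ gᵢe^(−Eᵢ/kT) = 3·e^(−0.222071) + 1·e^(−2.07744) + 2·e^(−3.02303) + 2·e^(−3.31674) = 2.40258 + 0.125250 + 0.0973071 + 0.0725418 = 2.69768.
⟨E⟩ = Σ EᵢPᵢ = 0.0687453 eV.
S/k_B = ln Z + ⟨E⟩/kT = ln(2.69768) + 0.0687453/0.139595 = 0.992392 + 0.492462 = 1.485.

1.485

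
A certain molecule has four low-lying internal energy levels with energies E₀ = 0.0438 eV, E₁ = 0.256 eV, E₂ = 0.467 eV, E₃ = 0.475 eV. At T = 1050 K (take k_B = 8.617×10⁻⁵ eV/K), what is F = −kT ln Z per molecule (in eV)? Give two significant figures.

0.034 eV

k_BT = 8.617×10⁻⁵ × 1050 K = 0.09048 eV.
Eᵢ/kT = 0.4841, 2.829, 5.161, 5.250.
Z = Σ e^(−Eᵢ/kT) = e^(−0.4841) + e^(−2.829) + e^(−5.161) + e^(−5.250) = 0.6163 + 0.05907 + 0.005736 + 0.005248 = 0.6864.
F = −kT ln Z = −0.09048 × ln(0.6864) = −0.09048 × -0.3763 = 0.034 eV.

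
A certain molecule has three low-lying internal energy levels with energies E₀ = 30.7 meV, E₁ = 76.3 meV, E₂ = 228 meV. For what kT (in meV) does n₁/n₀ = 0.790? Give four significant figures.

193.4 meV

n₁/n₀ = exp[−(E₁−E₀)/kT] = 0.790.
⇒ (E₁−E₀)/kT = ln(1/0.790) = ln(1.26582) = 0.235720.
kT = 45.6 meV / 0.235720 = 193.4 meV.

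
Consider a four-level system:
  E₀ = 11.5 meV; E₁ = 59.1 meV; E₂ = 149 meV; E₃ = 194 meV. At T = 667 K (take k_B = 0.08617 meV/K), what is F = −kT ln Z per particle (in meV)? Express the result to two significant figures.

k_BT = 0.08617 × 667 K = 57.48 meV.
Eᵢ/kT = 0.2001, 1.028, 2.592, 3.375.
Z = Σ e^(−Eᵢ/kT) = e^(−0.2001) + e^(−1.028) + e^(−2.592) + e^(−3.375) = 0.8186 + 0.3577 + 0.07487 + 0.03422 = 1.285.
F = −kT ln Z = −57.48 × ln(1.285) = −57.48 × 0.2508 = -14 meV.

-14 meV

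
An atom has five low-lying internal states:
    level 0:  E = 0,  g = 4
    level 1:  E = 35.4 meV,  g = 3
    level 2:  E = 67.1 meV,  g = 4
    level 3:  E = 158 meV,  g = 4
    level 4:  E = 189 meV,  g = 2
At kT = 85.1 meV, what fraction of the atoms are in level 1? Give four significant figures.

Eᵢ/kT = 0, 0.415981, 0.788484, 1.85664, 2.22092.
Z = Σ gᵢe^(−Eᵢ/kT) = 4·e^(−0) + 3·e^(−0.415981) + 4·e^(−0.788484) + 4·e^(−1.85664) + 2·e^(−2.22092) = 4.00000 + 1.97908 + 1.81813 + 0.624786 + 0.217018 = 8.63901.
P₁ = g₁ e^(−E₁/kT) / Z = 1.97908/8.63901 = 0.2291.

0.2291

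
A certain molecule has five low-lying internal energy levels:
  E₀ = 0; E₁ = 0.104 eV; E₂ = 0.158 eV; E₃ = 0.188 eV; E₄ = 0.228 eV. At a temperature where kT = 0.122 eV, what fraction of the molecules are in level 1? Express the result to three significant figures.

0.206

Eᵢ/kT = 0, 0.85246, 1.2951, 1.5410, 1.8689.
Z = Σ e^(−Eᵢ/kT) = e^(−0) + e^(−0.85246) + e^(−1.2951) + e^(−1.5410) + e^(−1.8689) = 1.0000 + 0.42636 + 0.27387 + 0.21417 + 0.15429 = 2.0687.
P₁ = e^(−E₁/kT) / Z = 0.42636/2.0687 = 0.206.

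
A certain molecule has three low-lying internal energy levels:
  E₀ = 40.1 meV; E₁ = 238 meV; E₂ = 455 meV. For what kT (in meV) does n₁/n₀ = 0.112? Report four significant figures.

n₁/n₀ = exp[−(E₁−E₀)/kT] = 0.112.
⇒ (E₁−E₀)/kT = ln(1/0.112) = ln(8.92857) = 2.18926.
kT = 197.9 meV / 2.18926 = 90.40 meV.

90.40 meV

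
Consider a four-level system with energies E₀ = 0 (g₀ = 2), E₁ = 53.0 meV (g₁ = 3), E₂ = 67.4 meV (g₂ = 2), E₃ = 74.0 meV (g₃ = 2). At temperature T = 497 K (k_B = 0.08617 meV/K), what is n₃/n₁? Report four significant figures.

k_BT = 0.08617 × 497 K = 42.8265 meV.
n₃/n₁ = (g₃/g₁) exp[−(E₃−E₁)/kT] = (2/3) × exp(−(21.0 meV)/(42.8265 meV)) = (2/3) × exp(-0.490351) = 0.4083.

0.4083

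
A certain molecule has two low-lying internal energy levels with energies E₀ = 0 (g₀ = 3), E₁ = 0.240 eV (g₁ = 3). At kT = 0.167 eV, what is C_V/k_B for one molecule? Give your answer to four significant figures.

Eᵢ/kT = 0, 1.43713.
Z = Σ gᵢe^(−Eᵢ/kT) = 3·e^(−0) + 3·e^(−1.43713) = 3.00000 + 0.712826 = 3.71283.
⟨E⟩ = 0.0460776 eV, ⟨E²⟩ = 0.0110586 eV².
C_V/k_B = (⟨E²⟩ − ⟨E⟩²)/(kT)² = (0.0110586 − 0.00212315)/0.0278890 = 0.3204.

0.3204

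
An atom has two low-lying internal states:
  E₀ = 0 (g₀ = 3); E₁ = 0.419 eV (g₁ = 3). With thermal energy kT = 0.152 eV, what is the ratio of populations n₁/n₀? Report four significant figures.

0.06351

n₁/n₀ = (g₁/g₀) exp[−(E₁−E₀)/kT] = (3/3) × exp(−(0.419 eV)/(0.152 eV)) = (3/3) × exp(-2.75658) = 0.06351.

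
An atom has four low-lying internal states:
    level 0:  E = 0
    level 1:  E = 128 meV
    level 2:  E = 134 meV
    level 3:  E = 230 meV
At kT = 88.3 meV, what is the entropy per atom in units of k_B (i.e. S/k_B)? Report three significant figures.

0.990

Eᵢ/kT = 0, 1.4496, 1.5176, 2.6048.
Z = Σ e^(−Eᵢ/kT) = e^(−0) + e^(−1.4496) + e^(−1.5176) + e^(−2.6048) = 1.0000 + 0.23466 + 0.21924 + 0.073918 = 1.5278.
⟨E⟩ = Σ EᵢPᵢ = 50.017 meV.
S/k_B = ln Z + ⟨E⟩/kT = ln(1.5278) + 50.017/88.3 = 0.42383 + 0.56644 = 0.990.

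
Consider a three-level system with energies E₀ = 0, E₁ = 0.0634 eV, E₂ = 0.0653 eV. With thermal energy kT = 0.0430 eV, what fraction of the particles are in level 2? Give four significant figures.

Eᵢ/kT = 0, 1.47442, 1.51860.
Z = Σ e^(−Eᵢ/kT) = e^(−0) + e^(−1.47442) + e^(−1.51860) = 1.00000 + 0.228911 + 0.219018 = 1.44793.
P₂ = e^(−E₂/kT) / Z = 0.219018/1.44793 = 0.1513.

0.1513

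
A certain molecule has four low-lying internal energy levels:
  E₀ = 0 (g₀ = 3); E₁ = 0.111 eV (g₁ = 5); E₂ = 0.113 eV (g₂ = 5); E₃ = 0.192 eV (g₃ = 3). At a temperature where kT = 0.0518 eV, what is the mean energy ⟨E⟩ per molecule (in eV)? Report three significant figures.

Eᵢ/kT = 0, 2.1429, 2.1815, 3.7066.
Z = Σ gᵢe^(−Eᵢ/kT) = 3·e^(−0) + 5·e^(−2.1429) + 5·e^(−2.1815) + 3·e^(−3.7066) = 3.0000 + 0.58657 + 0.56436 + 0.073683 = 4.2246.
⟨E⟩ = Σ Eᵢ gᵢe^(−Eᵢ/kT) / Z = (0·3.0000 + 0.111·0.58657 + 0.113·0.56436 + 0.192·0.073683) / 4.2246 = 0.0339 eV.

0.0339 eV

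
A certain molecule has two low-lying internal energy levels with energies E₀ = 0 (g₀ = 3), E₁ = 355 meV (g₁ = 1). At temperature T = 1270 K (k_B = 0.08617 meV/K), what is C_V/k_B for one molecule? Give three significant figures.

k_BT = 0.08617 × 1270 K = 109.44 meV.
Eᵢ/kT = 0, 3.2438.
Z = Σ gᵢe^(−Eᵢ/kT) = 3·e^(−0) + 1·e^(−3.2438) = 3.0000 + 0.039015 = 3.0390.
⟨E⟩ = 4.5575 meV, ⟨E²⟩ = 1617.9 meV².
C_V/k_B = (⟨E²⟩ − ⟨E⟩²)/(kT)² = (1617.9 − 20.771)/11977 = 0.133.

0.133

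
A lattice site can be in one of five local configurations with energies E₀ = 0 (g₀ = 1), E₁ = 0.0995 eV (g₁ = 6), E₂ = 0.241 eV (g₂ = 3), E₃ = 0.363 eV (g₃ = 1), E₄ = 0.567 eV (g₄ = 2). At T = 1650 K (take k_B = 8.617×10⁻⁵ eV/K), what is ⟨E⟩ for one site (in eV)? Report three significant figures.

k_BT = 8.617×10⁻⁵ × 1650 K = 0.14218 eV.
Eᵢ/kT = 0, 0.69982, 1.6950, 2.5531, 3.9879.
Z = Σ gᵢe^(−Eᵢ/kT) = 1·e^(−0) + 6·e^(−0.69982) + 3·e^(−1.6950) + 1·e^(−2.5531) + 2·e^(−3.9879) = 1.0000 + 2.9800 + 0.55080 + 0.077840 + 0.037077 = 4.6457.
⟨E⟩ = Σ Eᵢ gᵢe^(−Eᵢ/kT) / Z = (0·1.0000 + 0.0995·2.9800 + 0.241·0.55080 + 0.363·0.077840 + 0.567·0.037077) / 4.6457 = 0.103 eV.

0.103 eV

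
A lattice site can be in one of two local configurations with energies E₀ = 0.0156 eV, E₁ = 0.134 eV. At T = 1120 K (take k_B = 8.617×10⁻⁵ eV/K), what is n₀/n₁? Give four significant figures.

3.410

k_BT = 8.617×10⁻⁵ × 1120 K = 0.0965104 eV.
n₀/n₁ = exp[−(E₀−E₁)/kT] = exp(−(-0.1184 eV)/(0.0965104 eV)) = exp(1.22681) = 3.410.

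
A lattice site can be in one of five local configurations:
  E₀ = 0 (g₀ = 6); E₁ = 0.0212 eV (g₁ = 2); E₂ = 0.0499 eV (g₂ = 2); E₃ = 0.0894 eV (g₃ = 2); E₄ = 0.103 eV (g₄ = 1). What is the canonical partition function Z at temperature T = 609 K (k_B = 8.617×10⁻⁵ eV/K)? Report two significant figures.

Z = 8.6

k_BT = 8.617×10⁻⁵ × 609 K = 0.05248 eV.
Eᵢ/kT = 0, 0.4040, 0.9508, 1.704, 1.963.
Z = Σ gᵢe^(−Eᵢ/kT) = 6·e^(−0) + 2·e^(−0.4040) + 2·e^(−0.9508) + 2·e^(−1.704) + 1·e^(−1.963) = 6.000 + 1.335 + 0.7729 + 0.3639 + 0.1404 = 8.612.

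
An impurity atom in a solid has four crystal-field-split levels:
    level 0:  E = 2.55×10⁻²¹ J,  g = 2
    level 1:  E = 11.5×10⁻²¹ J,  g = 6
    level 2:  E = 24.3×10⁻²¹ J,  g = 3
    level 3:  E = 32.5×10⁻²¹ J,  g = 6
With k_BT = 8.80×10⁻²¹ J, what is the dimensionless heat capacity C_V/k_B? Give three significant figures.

Eᵢ/kT = 0.28977, 1.3068, 2.7614, 3.6932.
Z = Σ gᵢe^(−Eᵢ/kT) = 2·e^(−0.28977) + 6·e^(−1.3068) + 3·e^(−2.7614) + 6·e^(−3.6932) = 1.4969 + 1.6241 + 0.18961 + 0.14935 = 3.4600.
⟨E⟩ = 9.2357, ⟨E²⟩ = 142.84.
C_V/k_B = (⟨E²⟩ − ⟨E⟩²)/(kT)² = (142.84 − 85.298)/77.440 = 0.743.

0.743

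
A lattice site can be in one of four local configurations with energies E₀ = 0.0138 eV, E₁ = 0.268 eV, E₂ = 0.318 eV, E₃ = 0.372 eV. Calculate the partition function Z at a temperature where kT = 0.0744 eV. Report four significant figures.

Z = 0.8786

Eᵢ/kT = 0.185484, 3.60215, 4.27419, 5.00000.
Z = Σ e^(−Eᵢ/kT) = e^(−0.185484) + e^(−3.60215) + e^(−4.27419) + e^(−5.00000) = 0.830702 + 0.0272650 + 0.0139233 + 0.00673795 = 0.878628.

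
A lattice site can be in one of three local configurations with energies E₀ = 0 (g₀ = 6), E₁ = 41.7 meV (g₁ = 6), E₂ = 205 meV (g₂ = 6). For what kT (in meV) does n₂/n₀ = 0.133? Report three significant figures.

102 meV

n₂/n₀ = (g₂/g₀) exp[−(E₂−E₀)/kT] = 0.133.
⇒ (E₂−E₀)/kT = ln((6/6)/0.133) = ln(7.5188) = 2.0174.
kT = 205 meV / 2.0174 = 102 meV.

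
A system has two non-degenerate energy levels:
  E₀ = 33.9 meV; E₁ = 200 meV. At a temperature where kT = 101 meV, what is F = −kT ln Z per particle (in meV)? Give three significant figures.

16.1 meV

Eᵢ/kT = 0.33564, 1.9802.
Z = Σ e^(−Eᵢ/kT) = e^(−0.33564) + e^(−1.9802) = 0.71488 + 0.13804 = 0.85292.
F = −kT ln Z = −101 × ln(0.85292) = −101 × -0.15909 = 16.1 meV.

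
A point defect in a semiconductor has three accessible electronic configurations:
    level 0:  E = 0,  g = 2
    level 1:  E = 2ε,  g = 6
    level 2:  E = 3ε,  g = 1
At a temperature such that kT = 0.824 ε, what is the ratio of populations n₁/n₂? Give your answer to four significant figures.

n₁/n₂ = (g₁/g₂) exp[−(E₁−E₂)/kT] = (6/1) × exp(−(-1ε)/(0.824ε)) = (6/1) × exp(1.21359) = 20.19.

20.19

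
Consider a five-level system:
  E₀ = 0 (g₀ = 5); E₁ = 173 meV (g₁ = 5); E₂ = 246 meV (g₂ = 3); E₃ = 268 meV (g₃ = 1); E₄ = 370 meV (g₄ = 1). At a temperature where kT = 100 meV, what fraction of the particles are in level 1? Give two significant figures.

0.14

Eᵢ/kT = 0, 1.730, 2.460, 2.680, 3.700.
Z = Σ gᵢe^(−Eᵢ/kT) = 5·e^(−0) + 5·e^(−1.730) + 3·e^(−2.460) + 1·e^(−2.680) + 1·e^(−3.700) = 5.000 + 0.8864 + 0.2563 + 0.06856 + 0.02472 = 6.236.
P₁ = g₁ e^(−E₁/kT) / Z = 0.8864/6.236 = 0.14.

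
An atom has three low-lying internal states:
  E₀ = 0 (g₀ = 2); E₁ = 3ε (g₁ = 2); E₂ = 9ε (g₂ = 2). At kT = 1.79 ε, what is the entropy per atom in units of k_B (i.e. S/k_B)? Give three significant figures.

Eᵢ/kT = 0, 1.6760, 5.0279.
Z = Σ gᵢe^(−Eᵢ/kT) = 2·e^(−0) + 2·e^(−1.6760) + 2·e^(−5.0279) = 2.0000 + 0.37424 + 0.013105 = 2.3873.
⟨E⟩ = Σ EᵢPᵢ = 0.51969 ε.
S/k_B = ln Z + ⟨E⟩/kT = ln(2.3873) + 0.51969/1.79 = 0.87016 + 0.29033 = 1.16.

1.16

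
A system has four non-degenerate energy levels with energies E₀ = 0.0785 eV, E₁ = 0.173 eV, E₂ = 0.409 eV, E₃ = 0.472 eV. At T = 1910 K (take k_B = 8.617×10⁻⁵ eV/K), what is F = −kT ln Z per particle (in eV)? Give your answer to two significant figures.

k_BT = 8.617×10⁻⁵ × 1910 K = 0.1646 eV.
Eᵢ/kT = 0.4769, 1.051, 2.485, 2.868.
Z = Σ e^(−Eᵢ/kT) = e^(−0.4769) + e^(−1.051) + e^(−2.485) + e^(−2.868) = 0.6207 + 0.3496 + 0.08333 + 0.05681 = 1.110.
F = −kT ln Z = −0.1646 × ln(1.110) = −0.1646 × 0.1044 = -0.017 eV.

-0.017 eV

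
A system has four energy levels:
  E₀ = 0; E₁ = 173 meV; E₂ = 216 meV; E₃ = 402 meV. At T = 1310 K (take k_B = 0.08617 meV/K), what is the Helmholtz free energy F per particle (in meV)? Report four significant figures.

-37.33 meV

k_BT = 0.08617 × 1310 K = 112.883 meV.
Eᵢ/kT = 0, 1.53256, 1.91349, 3.56121.
Z = Σ e^(−Eᵢ/kT) = e^(−0) + e^(−1.53256) + e^(−1.91349) + e^(−3.56121) = 1.00000 + 0.215982 + 0.147564 + 0.0284044 = 1.39195.
F = −kT ln Z = −112.883 × ln(1.39195) = −112.883 × 0.330706 = -37.33 meV.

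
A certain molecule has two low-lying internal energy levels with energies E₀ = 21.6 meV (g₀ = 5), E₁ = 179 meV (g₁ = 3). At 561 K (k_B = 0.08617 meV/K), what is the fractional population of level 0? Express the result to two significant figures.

0.98

k_BT = 0.08617 × 561 K = 48.34 meV.
Eᵢ/kT = 0.4468, 3.703.
Z = Σ gᵢe^(−Eᵢ/kT) = 5·e^(−0.4468) + 3·e^(−3.703) = 3.198 + 0.07395 = 3.272.
P₀ = g₀ e^(−E₀/kT) / Z = 3.198/3.272 = 0.98.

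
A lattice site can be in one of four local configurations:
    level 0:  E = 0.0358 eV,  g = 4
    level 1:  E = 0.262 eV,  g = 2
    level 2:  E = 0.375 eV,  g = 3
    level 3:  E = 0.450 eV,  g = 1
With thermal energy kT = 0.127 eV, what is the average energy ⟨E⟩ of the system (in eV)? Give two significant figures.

Eᵢ/kT = 0.2819, 2.063, 2.953, 3.543.
Z = Σ gᵢe^(−Eᵢ/kT) = 4·e^(−0.2819) + 2·e^(−2.063) + 3·e^(−2.953) + 1·e^(−3.543) = 3.017 + 0.2541 + 0.1565 + 0.02893 = 3.457.
⟨E⟩ = Σ Eᵢ gᵢe^(−Eᵢ/kT) / Z = (0.0358·3.017 + 0.262·0.2541 + 0.375·0.1565 + 0.450·0.02893) / 3.457 = 0.071 eV.

0.071 eV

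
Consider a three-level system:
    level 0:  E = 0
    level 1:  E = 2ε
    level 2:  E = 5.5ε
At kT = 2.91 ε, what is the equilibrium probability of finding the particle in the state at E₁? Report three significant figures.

Eᵢ/kT = 0, 0.68729, 1.8900.
Z = Σ e^(−Eᵢ/kT) = e^(−0) + e^(−0.68729) + e^(−1.8900) = 1.0000 + 0.50294 + 0.15107 = 1.6540.
P₁ = e^(−E₁/kT) / Z = 0.50294/1.6540 = 0.304.

0.304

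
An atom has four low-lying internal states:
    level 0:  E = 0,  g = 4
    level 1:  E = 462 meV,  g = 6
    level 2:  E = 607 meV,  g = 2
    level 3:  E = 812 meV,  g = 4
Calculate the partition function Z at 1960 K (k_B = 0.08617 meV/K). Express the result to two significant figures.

k_BT = 0.08617 × 1960 K = 168.9 meV.
Eᵢ/kT = 0, 2.735, 3.594, 4.808.
Z = Σ gᵢe^(−Eᵢ/kT) = 4·e^(−0) + 6·e^(−2.735) + 2·e^(−3.594) + 4·e^(−4.808) = 4.000 + 0.3894 + 0.05498 + 0.03266 = 4.477.

Z = 4.5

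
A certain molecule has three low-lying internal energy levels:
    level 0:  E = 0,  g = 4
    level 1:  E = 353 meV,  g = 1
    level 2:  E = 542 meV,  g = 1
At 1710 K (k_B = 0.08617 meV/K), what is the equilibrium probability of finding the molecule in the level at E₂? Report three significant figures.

0.00614

k_BT = 0.08617 × 1710 K = 147.35 meV.
Eᵢ/kT = 0, 2.3957, 3.6783.
Z = Σ gᵢe^(−Eᵢ/kT) = 4·e^(−0) + 1·e^(−2.3957) + 1·e^(−3.6783) = 4.0000 + 0.091109 + 0.025266 = 4.1164.
P₂ = g₂ e^(−E₂/kT) / Z = 0.025266/4.1164 = 0.00614.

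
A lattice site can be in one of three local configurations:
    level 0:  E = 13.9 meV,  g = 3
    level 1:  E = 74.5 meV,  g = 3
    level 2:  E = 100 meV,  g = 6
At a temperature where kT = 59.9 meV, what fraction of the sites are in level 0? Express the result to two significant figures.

0.54

Eᵢ/kT = 0.2321, 1.244, 1.669.
Z = Σ gᵢe^(−Eᵢ/kT) = 3·e^(−0.2321) + 3·e^(−1.244) + 6·e^(−1.669) = 2.379 + 0.8647 + 1.131 = 4.375.
P₀ = g₀ e^(−E₀/kT) / Z = 2.379/4.375 = 0.54.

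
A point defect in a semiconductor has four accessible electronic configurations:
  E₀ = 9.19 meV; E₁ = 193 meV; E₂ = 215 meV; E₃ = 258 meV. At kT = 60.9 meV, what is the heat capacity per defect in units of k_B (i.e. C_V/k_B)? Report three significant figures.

Eᵢ/kT = 0.15090, 3.1691, 3.5304, 4.2365.
Z = Σ e^(−Eᵢ/kT) = e^(−0.15090) + e^(−3.1691) + e^(−3.5304) + e^(−4.2365) = 0.85993 + 0.042041 + 0.029293 + 0.014458 = 0.94572.
⟨E⟩ = 27.540 meV, ⟨E²⟩ = 4182.1 meV².
C_V/k_B = (⟨E²⟩ − ⟨E⟩²)/(kT)² = (4182.1 − 758.45)/3708.8 = 0.923.

0.923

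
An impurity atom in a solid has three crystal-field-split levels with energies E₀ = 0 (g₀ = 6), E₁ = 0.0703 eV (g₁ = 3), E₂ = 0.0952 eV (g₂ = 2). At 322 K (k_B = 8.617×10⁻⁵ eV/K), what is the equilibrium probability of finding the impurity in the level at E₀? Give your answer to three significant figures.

0.952

k_BT = 8.617×10⁻⁵ × 322 K = 0.027747 eV.
Eᵢ/kT = 0, 2.5336, 3.4310.
Z = Σ gᵢe^(−Eᵢ/kT) = 6·e^(−0) + 3·e^(−2.5336) + 2·e^(−3.4310) = 6.0000 + 0.23812 + 0.064709 = 6.3028.
P₀ = g₀ e^(−E₀/kT) / Z = 6.0000/6.3028 = 0.952.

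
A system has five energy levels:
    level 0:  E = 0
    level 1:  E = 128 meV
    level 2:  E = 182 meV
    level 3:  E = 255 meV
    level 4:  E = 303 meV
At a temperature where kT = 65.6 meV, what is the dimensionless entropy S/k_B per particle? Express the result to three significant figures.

Eᵢ/kT = 0, 1.9512, 2.7744, 3.8872, 4.6189.
Z = Σ e^(−Eᵢ/kT) = e^(−0) + e^(−1.9512) + e^(−2.7744) + e^(−3.8872) + e^(−4.6189) = 1.0000 + 0.14210 + 0.062387 + 0.020503 + 0.0098636 = 1.2349.
⟨E⟩ = Σ EᵢPᵢ = 30.578 meV.
S/k_B = ln Z + ⟨E⟩/kT = ln(1.2349) + 30.578/65.6 = 0.21099 + 0.46613 = 0.677.

0.677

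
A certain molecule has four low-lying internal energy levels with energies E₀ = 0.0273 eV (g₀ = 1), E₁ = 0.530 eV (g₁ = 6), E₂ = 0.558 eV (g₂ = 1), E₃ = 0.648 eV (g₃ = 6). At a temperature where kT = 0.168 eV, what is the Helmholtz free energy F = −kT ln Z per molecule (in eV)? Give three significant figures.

Eᵢ/kT = 0.16250, 3.1548, 3.3214, 3.8571.
Z = Σ gᵢe^(−Eᵢ/kT) = 1·e^(−0.16250) + 6·e^(−3.1548) + 1·e^(−3.3214) + 6·e^(−3.8571) = 0.85002 + 0.25588 + 0.036102 + 0.12678 = 1.2688.
F = −kT ln Z = −0.168 × ln(1.2688) = −0.168 × 0.23807 = -0.0400 eV.

-0.0400 eV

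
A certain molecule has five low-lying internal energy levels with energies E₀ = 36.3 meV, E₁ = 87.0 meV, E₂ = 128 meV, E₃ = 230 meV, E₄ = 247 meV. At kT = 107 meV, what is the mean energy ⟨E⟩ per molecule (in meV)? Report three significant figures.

Eᵢ/kT = 0.33925, 0.81308, 1.1963, 2.1495, 2.3084.
Z = Σ e^(−Eᵢ/kT) = e^(−0.33925) + e^(−0.81308) + e^(−1.1963) + e^(−2.1495) + e^(−2.3084) = 0.71230 + 0.44349 + 0.30231 + 0.11654 + 0.099420 = 1.6741.
⟨E⟩ = Σ Eᵢ e^(−Eᵢ/kT) / Z = (36.3·0.71230 + 87.0·0.44349 + 128·0.30231 + 230·0.11654 + 247·0.099420) / 1.6741 = 92.3 meV.

92.3 meV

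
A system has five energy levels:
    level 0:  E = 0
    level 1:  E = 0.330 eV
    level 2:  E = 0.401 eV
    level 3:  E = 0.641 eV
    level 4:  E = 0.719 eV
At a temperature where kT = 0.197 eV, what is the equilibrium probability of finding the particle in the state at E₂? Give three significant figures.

0.0945

Eᵢ/kT = 0, 1.6751, 2.0355, 3.2538, 3.6497.
Z = Σ e^(−Eᵢ/kT) = e^(−0) + e^(−1.6751) + e^(−2.0355) + e^(−3.2538) + e^(−3.6497) = 1.0000 + 0.18729 + 0.13062 + 0.038627 + 0.025999 = 1.3825.
P₂ = e^(−E₂/kT) / Z = 0.13062/1.3825 = 0.0945.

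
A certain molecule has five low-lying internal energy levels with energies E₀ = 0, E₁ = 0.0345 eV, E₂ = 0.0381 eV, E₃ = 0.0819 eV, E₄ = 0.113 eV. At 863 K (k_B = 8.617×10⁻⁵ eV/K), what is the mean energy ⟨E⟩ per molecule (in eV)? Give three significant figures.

0.0347 eV

k_BT = 8.617×10⁻⁵ × 863 K = 0.074365 eV.
Eᵢ/kT = 0, 0.46393, 0.51234, 1.1013, 1.5195.
Z = Σ e^(−Eᵢ/kT) = e^(−0) + e^(−0.46393) + e^(−0.51234) + e^(−1.1013) + e^(−1.5195) = 1.0000 + 0.62881 + 0.59909 + 0.33244 + 0.21882 = 2.7792.
⟨E⟩ = Σ Eᵢ e^(−Eᵢ/kT) / Z = (0·1.0000 + 0.0345·0.62881 + 0.0381·0.59909 + 0.0819·0.33244 + 0.113·0.21882) / 2.7792 = 0.0347 eV.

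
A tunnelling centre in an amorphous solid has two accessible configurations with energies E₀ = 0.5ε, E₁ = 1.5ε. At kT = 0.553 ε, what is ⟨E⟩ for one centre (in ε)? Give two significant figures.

0.64 ε

Eᵢ/kT = 0.9042, 2.712.
Z = Σ e^(−Eᵢ/kT) = e^(−0.9042) + e^(−2.712) = 0.4049 + 0.06640 = 0.4713.
⟨E⟩ = Σ Eᵢ e^(−Eᵢ/kT) / Z = (0.5·0.4049 + 1.5·0.06640) / 0.4713 = 0.64 ε.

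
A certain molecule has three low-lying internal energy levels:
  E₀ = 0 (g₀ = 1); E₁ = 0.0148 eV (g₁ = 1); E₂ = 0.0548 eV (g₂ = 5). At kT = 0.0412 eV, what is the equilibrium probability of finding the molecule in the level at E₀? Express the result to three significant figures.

0.331

Eᵢ/kT = 0, 0.35922, 1.3301.
Z = Σ gᵢe^(−Eᵢ/kT) = 1·e^(−0) + 1·e^(−0.35922) + 5·e^(−1.3301) = 1.0000 + 0.69822 + 1.3223 = 3.0205.
P₀ = g₀ e^(−E₀/kT) / Z = 1.0000/3.0205 = 0.331.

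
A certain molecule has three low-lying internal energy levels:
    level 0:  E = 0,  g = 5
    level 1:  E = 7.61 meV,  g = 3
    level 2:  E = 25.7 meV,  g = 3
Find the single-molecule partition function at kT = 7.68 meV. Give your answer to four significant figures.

Z = 6.219

Eᵢ/kT = 0, 0.990885, 3.34635.
Z = Σ gᵢe^(−Eᵢ/kT) = 5·e^(−0) + 3·e^(−0.990885) + 3·e^(−3.34635) = 5.00000 + 1.11374 + 0.105638 = 6.21938.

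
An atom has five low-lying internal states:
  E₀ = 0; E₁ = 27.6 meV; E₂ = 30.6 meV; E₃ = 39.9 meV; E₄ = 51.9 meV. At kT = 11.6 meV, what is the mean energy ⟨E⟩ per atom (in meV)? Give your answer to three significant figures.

Eᵢ/kT = 0, 2.3793, 2.6379, 3.4397, 4.4741.
Z = Σ e^(−Eᵢ/kT) = e^(−0) + e^(−2.3793) + e^(−2.6379) + e^(−3.4397) + e^(−4.4741) = 1.0000 + 0.092615 + 0.071511 + 0.032074 + 0.011400 = 1.2076.
⟨E⟩ = Σ Eᵢ e^(−Eᵢ/kT) / Z = (0·1.0000 + 27.6·0.092615 + 30.6·0.071511 + 39.9·0.032074 + 51.9·0.011400) / 1.2076 = 5.48 meV.

5.48 meV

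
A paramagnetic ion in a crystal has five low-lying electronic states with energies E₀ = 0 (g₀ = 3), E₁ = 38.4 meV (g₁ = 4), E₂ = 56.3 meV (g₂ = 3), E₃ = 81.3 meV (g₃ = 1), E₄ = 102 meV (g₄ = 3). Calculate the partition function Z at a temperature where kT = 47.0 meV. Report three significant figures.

Z = 6.19

Eᵢ/kT = 0, 0.81702, 1.1979, 1.7298, 2.1702.
Z = Σ gᵢe^(−Eᵢ/kT) = 3·e^(−0) + 4·e^(−0.81702) + 3·e^(−1.1979) + 1·e^(−1.7298) + 3·e^(−2.1702) = 3.0000 + 1.7670 + 0.90548 + 0.17732 + 0.34246 = 6.1923.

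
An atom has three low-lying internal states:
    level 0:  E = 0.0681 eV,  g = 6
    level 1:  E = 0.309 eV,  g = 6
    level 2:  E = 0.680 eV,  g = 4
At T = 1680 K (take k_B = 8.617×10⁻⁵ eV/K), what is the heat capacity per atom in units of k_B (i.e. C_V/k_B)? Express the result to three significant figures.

k_BT = 8.617×10⁻⁵ × 1680 K = 0.14477 eV.
Eᵢ/kT = 0.47040, 2.1344, 4.6971.
Z = Σ gᵢe^(−Eᵢ/kT) = 6·e^(−0.47040) + 6·e^(−2.1344) + 4·e^(−4.6971) = 3.7485 + 0.70989 + 0.036487 = 4.4949.
⟨E⟩ = 0.11111 eV, ⟨E²⟩ = 0.022701 eV².
C_V/k_B = (⟨E²⟩ − ⟨E⟩²)/(kT)² = (0.022701 − 0.012345)/0.020958 = 0.494.

0.494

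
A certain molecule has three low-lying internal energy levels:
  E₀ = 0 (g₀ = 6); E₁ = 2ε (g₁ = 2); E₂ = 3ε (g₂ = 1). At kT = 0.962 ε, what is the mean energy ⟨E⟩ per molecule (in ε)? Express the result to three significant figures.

Eᵢ/kT = 0, 2.0790, 3.1185.
Z = Σ gᵢe^(−Eᵢ/kT) = 6·e^(−0) + 2·e^(−2.0790) + 1·e^(−3.1185) = 6.0000 + 0.25011 + 0.044223 = 6.2943.
⟨E⟩ = Σ Eᵢ gᵢe^(−Eᵢ/kT) / Z = (0·6.0000 + 2·0.25011 + 3·0.044223) / 6.2943 = 0.101 ε.

0.101 ε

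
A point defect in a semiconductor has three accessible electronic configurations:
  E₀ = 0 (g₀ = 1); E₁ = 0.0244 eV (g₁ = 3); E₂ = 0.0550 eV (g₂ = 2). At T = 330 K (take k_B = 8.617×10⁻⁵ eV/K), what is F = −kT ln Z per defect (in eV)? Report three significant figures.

-0.0267 eV

k_BT = 8.617×10⁻⁵ × 330 K = 0.028436 eV.
Eᵢ/kT = 0, 0.85807, 1.9342.
Z = Σ gᵢe^(−Eᵢ/kT) = 1·e^(−0) + 3·e^(−0.85807) + 2·e^(−1.9342) = 1.0000 + 1.2719 + 0.28908 = 2.5610.
F = −kT ln Z = −0.028436 × ln(2.5610) = −0.028436 × 0.94040 = -0.0267 eV.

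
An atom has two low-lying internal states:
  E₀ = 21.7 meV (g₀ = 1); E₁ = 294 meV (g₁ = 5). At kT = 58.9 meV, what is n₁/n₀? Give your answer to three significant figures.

0.0491

n₁/n₀ = (g₁/g₀) exp[−(E₁−E₀)/kT] = (5/1) × exp(−(272.3 meV)/(58.9 meV)) = (5/1) × exp(-4.6231) = 0.0491.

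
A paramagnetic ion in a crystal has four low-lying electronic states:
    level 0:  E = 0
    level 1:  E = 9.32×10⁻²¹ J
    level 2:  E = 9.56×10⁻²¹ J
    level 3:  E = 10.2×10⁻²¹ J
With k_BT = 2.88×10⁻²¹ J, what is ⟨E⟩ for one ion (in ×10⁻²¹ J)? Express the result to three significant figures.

Eᵢ/kT = 0, 3.2361, 3.3194, 3.5417.
Z = Σ e^(−Eᵢ/kT) = e^(−0) + e^(−3.2361) + e^(−3.3194) + e^(−3.5417) = 1.0000 + 0.039317 + 0.036175 + 0.028964 = 1.1045.
⟨E⟩ = Σ Eᵢ e^(−Eᵢ/kT) / Z = (0·1.0000 + 9.32·0.039317 + 9.56·0.036175 + 10.2·0.028964) / 1.1045 = 0.912 ×10⁻²¹ J.

0.912 ×10⁻²¹ J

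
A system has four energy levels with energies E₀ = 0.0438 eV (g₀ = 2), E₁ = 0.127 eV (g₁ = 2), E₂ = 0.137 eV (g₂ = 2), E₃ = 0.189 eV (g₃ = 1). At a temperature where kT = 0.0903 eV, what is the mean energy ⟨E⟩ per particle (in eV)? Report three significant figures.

0.0874 eV

Eᵢ/kT = 0.48505, 1.4064, 1.5172, 2.0930.
Z = Σ gᵢe^(−Eᵢ/kT) = 2·e^(−0.48505) + 2·e^(−1.4064) + 2·e^(−1.5172) + 1·e^(−2.0930) = 1.2313 + 0.49005 + 0.43865 + 0.12332 = 2.2833.
⟨E⟩ = Σ Eᵢ gᵢe^(−Eᵢ/kT) / Z = (0.0438·1.2313 + 0.127·0.49005 + 0.137·0.43865 + 0.189·0.12332) / 2.2833 = 0.0874 eV.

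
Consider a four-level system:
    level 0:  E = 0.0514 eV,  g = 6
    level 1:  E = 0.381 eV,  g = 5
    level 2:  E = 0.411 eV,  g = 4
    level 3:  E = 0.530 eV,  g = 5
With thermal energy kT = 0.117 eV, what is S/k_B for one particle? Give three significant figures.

Eᵢ/kT = 0.43932, 3.2564, 3.5128, 4.5299.
Z = Σ gᵢe^(−Eᵢ/kT) = 6·e^(−0.43932) + 5·e^(−3.2564) + 4·e^(−3.5128) + 5·e^(−4.5299) = 3.8668 + 0.19263 + 0.11925 + 0.053909 = 4.2326.
⟨E⟩ = Σ EᵢPᵢ = 0.082627 eV.
S/k_B = ln Z + ⟨E⟩/kT = ln(4.2326) + 0.082627/0.117 = 1.4428 + 0.70621 = 2.15.

2.15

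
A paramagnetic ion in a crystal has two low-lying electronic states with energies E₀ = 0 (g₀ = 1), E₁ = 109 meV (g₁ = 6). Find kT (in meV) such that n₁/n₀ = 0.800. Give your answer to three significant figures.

54.1 meV

n₁/n₀ = (g₁/g₀) exp[−(E₁−E₀)/kT] = 0.800.
⇒ (E₁−E₀)/kT = ln((6/1)/0.800) = ln(7.5000) = 2.0149.
kT = 109 meV / 2.0149 = 54.1 meV.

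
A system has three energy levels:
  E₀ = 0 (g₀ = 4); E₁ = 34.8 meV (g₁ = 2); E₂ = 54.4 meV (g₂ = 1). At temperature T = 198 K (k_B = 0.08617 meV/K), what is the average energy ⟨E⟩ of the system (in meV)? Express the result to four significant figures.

2.626 meV

k_BT = 0.08617 × 198 K = 17.0617 meV.
Eᵢ/kT = 0, 2.03966, 3.18843.
Z = Σ gᵢe^(−Eᵢ/kT) = 4·e^(−0) + 2·e^(−2.03966) + 1·e^(−3.18843) = 4.00000 + 0.260146 + 0.0412366 = 4.30138.
⟨E⟩ = Σ Eᵢ gᵢe^(−Eᵢ/kT) / Z = (0·4.00000 + 34.8·0.260146 + 54.4·0.0412366) / 4.30138 = 2.626 meV.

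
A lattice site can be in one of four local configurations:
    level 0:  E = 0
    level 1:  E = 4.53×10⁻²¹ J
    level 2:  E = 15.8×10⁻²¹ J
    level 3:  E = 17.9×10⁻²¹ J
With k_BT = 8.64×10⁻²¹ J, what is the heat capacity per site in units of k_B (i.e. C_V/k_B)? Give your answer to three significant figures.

0.448

Eᵢ/kT = 0, 0.52431, 1.8287, 2.0718.
Z = Σ e^(−Eᵢ/kT) = e^(−0) + e^(−0.52431) + e^(−1.8287) + e^(−2.0718) = 1.0000 + 0.59196 + 0.16062 + 0.12596 = 1.8785.
⟨E⟩ = 3.9787, ⟨E²⟩ = 49.297.
C_V/k_B = (⟨E²⟩ − ⟨E⟩²)/(kT)² = (49.297 − 15.830)/74.650 = 0.448.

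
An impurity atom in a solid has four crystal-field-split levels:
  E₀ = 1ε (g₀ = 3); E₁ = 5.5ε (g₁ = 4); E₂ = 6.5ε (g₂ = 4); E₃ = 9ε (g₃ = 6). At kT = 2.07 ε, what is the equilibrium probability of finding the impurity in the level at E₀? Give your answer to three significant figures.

Eᵢ/kT = 0.48309, 2.6570, 3.1401, 4.3478.
Z = Σ gᵢe^(−Eᵢ/kT) = 3·e^(−0.48309) + 4·e^(−2.6570) + 4·e^(−3.1401) + 6·e^(−4.3478) = 1.8506 + 0.28063 + 0.17311 + 0.077611 = 2.3820.
P₀ = g₀ e^(−E₀/kT) / Z = 1.8506/2.3820 = 0.777.

0.777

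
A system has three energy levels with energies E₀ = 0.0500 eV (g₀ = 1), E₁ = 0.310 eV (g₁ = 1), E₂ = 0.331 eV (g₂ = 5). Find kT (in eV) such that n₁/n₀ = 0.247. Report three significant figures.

0.186 eV

n₁/n₀ = (g₁/g₀) exp[−(E₁−E₀)/kT] = 0.247.
⇒ (E₁−E₀)/kT = ln((1/1)/0.247) = ln(4.0486) = 1.3984.
kT = 0.2600 eV / 1.3984 = 0.186 eV.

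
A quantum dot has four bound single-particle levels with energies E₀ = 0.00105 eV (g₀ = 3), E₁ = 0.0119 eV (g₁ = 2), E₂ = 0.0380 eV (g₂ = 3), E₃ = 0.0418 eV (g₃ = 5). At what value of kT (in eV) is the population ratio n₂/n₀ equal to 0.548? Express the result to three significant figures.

0.0614 eV

n₂/n₀ = (g₂/g₀) exp[−(E₂−E₀)/kT] = 0.548.
⇒ (E₂−E₀)/kT = ln((3/3)/0.548) = ln(1.8248) = 0.60147.
kT = 0.03695 eV / 0.60147 = 0.0614 eV.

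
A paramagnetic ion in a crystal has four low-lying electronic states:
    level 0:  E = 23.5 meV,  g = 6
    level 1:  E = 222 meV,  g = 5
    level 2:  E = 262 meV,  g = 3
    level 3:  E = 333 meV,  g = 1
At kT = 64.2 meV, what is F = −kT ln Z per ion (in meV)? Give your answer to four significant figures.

Eᵢ/kT = 0.366044, 3.45794, 4.08100, 5.18692.
Z = Σ gᵢe^(−Eᵢ/kT) = 6·e^(−0.366044) + 5·e^(−3.45794) + 3·e^(−4.08100) + 1·e^(−5.18692) = 4.16083 + 0.157473 + 0.0506717 + 0.00558920 = 4.37456.
F = −kT ln Z = −64.2 × ln(4.37456) = −64.2 × 1.47581 = -94.75 meV.

-94.75 meV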